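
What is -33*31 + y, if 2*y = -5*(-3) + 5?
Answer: -1013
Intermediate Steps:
y = 10 (y = (-5*(-3) + 5)/2 = (15 + 5)/2 = (½)*20 = 10)
-33*31 + y = -33*31 + 10 = -1023 + 10 = -1013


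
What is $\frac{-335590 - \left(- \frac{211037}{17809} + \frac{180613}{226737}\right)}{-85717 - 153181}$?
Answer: $\frac{677527052821559}{482330192422617} \approx 1.4047$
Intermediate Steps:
$\frac{-335590 - \left(- \frac{211037}{17809} + \frac{180613}{226737}\right)}{-85717 - 153181} = \frac{-335590 - - \frac{44633359352}{4037959233}}{-238898} = \left(-335590 + \left(- \frac{180613}{226737} + \frac{211037}{17809}\right)\right) \left(- \frac{1}{238898}\right) = \left(-335590 + \frac{44633359352}{4037959233}\right) \left(- \frac{1}{238898}\right) = \left(- \frac{1355054105643118}{4037959233}\right) \left(- \frac{1}{238898}\right) = \frac{677527052821559}{482330192422617}$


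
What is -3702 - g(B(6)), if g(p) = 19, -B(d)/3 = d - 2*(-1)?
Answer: -3721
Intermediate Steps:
B(d) = -6 - 3*d (B(d) = -3*(d - 2*(-1)) = -3*(d + 2) = -3*(2 + d) = -6 - 3*d)
-3702 - g(B(6)) = -3702 - 1*19 = -3702 - 19 = -3721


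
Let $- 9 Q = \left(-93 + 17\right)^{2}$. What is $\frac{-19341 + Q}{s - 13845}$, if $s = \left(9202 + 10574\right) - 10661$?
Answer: $\frac{35969}{8514} \approx 4.2247$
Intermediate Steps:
$Q = - \frac{5776}{9}$ ($Q = - \frac{\left(-93 + 17\right)^{2}}{9} = - \frac{\left(-76\right)^{2}}{9} = \left(- \frac{1}{9}\right) 5776 = - \frac{5776}{9} \approx -641.78$)
$s = 9115$ ($s = 19776 - 10661 = 9115$)
$\frac{-19341 + Q}{s - 13845} = \frac{-19341 - \frac{5776}{9}}{9115 - 13845} = - \frac{179845}{9 \left(-4730\right)} = \left(- \frac{179845}{9}\right) \left(- \frac{1}{4730}\right) = \frac{35969}{8514}$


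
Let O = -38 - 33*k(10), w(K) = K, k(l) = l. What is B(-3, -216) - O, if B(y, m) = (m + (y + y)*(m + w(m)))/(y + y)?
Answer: -28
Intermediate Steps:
O = -368 (O = -38 - 33*10 = -38 - 330 = -368)
B(y, m) = (m + 4*m*y)/(2*y) (B(y, m) = (m + (y + y)*(m + m))/(y + y) = (m + (2*y)*(2*m))/((2*y)) = (m + 4*m*y)*(1/(2*y)) = (m + 4*m*y)/(2*y))
B(-3, -216) - O = (2*(-216) + (½)*(-216)/(-3)) - 1*(-368) = (-432 + (½)*(-216)*(-⅓)) + 368 = (-432 + 36) + 368 = -396 + 368 = -28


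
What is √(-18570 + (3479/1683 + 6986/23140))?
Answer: I*√782256059704924090/6490770 ≈ 136.26*I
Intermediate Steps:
√(-18570 + (3479/1683 + 6986/23140)) = √(-18570 + (3479*(1/1683) + 6986*(1/23140))) = √(-18570 + (3479/1683 + 3493/11570)) = √(-18570 + 46130749/19472310) = √(-361554665951/19472310) = I*√782256059704924090/6490770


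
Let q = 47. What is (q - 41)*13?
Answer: 78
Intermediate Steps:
(q - 41)*13 = (47 - 41)*13 = 6*13 = 78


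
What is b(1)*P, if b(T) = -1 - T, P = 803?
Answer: -1606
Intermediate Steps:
b(1)*P = (-1 - 1*1)*803 = (-1 - 1)*803 = -2*803 = -1606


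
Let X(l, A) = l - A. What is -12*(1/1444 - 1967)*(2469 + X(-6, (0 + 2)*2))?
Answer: 20953239819/361 ≈ 5.8042e+7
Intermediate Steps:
-12*(1/1444 - 1967)*(2469 + X(-6, (0 + 2)*2)) = -12*(1/1444 - 1967)*(2469 + (-6 - (0 + 2)*2)) = -12*(1/1444 - 1967)*(2469 + (-6 - 2*2)) = -(-8521041)*(2469 + (-6 - 1*4))/361 = -(-8521041)*(2469 + (-6 - 4))/361 = -(-8521041)*(2469 - 10)/361 = -(-8521041)*2459/361 = -12*(-6984413273/1444) = 20953239819/361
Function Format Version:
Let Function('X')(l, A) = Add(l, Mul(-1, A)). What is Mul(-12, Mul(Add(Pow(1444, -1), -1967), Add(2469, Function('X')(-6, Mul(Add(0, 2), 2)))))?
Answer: Rational(20953239819, 361) ≈ 5.8042e+7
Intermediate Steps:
Mul(-12, Mul(Add(Pow(1444, -1), -1967), Add(2469, Function('X')(-6, Mul(Add(0, 2), 2))))) = Mul(-12, Mul(Add(Pow(1444, -1), -1967), Add(2469, Add(-6, Mul(-1, Mul(Add(0, 2), 2)))))) = Mul(-12, Mul(Add(Rational(1, 1444), -1967), Add(2469, Add(-6, Mul(-1, Mul(2, 2)))))) = Mul(-12, Mul(Rational(-2840347, 1444), Add(2469, Add(-6, Mul(-1, 4))))) = Mul(-12, Mul(Rational(-2840347, 1444), Add(2469, Add(-6, -4)))) = Mul(-12, Mul(Rational(-2840347, 1444), Add(2469, -10))) = Mul(-12, Mul(Rational(-2840347, 1444), 2459)) = Mul(-12, Rational(-6984413273, 1444)) = Rational(20953239819, 361)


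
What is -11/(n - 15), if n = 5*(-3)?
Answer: 11/30 ≈ 0.36667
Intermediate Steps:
n = -15
-11/(n - 15) = -11/(-15 - 15) = -11/(-30) = -1/30*(-11) = 11/30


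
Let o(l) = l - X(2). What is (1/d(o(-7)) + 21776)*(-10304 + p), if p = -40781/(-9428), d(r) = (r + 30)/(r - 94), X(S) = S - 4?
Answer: -52854528768631/235700 ≈ -2.2424e+8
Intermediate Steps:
X(S) = -4 + S
o(l) = 2 + l (o(l) = l - (-4 + 2) = l - 1*(-2) = l + 2 = 2 + l)
d(r) = (30 + r)/(-94 + r)
p = 40781/9428 (p = -40781*(-1/9428) = 40781/9428 ≈ 4.3255)
(1/d(o(-7)) + 21776)*(-10304 + p) = (1/((30 + (2 - 7))/(-94 + (2 - 7))) + 21776)*(-10304 + 40781/9428) = (1/((30 - 5)/(-94 - 5)) + 21776)*(-97105331/9428) = (1/(25/(-99)) + 21776)*(-97105331/9428) = (1/(-1/99*25) + 21776)*(-97105331/9428) = (1/(-25/99) + 21776)*(-97105331/9428) = (-99/25 + 21776)*(-97105331/9428) = (544301/25)*(-97105331/9428) = -52854528768631/235700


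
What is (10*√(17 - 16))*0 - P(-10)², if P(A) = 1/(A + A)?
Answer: -1/400 ≈ -0.0025000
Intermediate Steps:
P(A) = 1/(2*A)
(10*√(17 - 16))*0 - P(-10)² = (10*√(17 - 16))*0 - ((½)/(-10))² = (10*√1)*0 - ((½)*(-⅒))² = (10*1)*0 - (-1/20)² = 10*0 - 1*1/400 = 0 - 1/400 = -1/400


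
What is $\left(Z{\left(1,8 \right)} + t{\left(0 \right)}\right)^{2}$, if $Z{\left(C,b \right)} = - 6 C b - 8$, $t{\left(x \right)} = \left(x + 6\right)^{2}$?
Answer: $400$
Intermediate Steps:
$t{\left(x \right)} = \left(6 + x\right)^{2}$
$Z{\left(C,b \right)} = -8 - 6 C b$ ($Z{\left(C,b \right)} = - 6 C b - 8 = -8 - 6 C b$)
$\left(Z{\left(1,8 \right)} + t{\left(0 \right)}\right)^{2} = \left(\left(-8 - 6 \cdot 8\right) + \left(6 + 0\right)^{2}\right)^{2} = \left(\left(-8 - 48\right) + 6^{2}\right)^{2} = \left(-56 + 36\right)^{2} = \left(-20\right)^{2} = 400$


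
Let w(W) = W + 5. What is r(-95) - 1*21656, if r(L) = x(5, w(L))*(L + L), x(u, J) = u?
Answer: -22606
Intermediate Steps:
w(W) = 5 + W
r(L) = 10*L (r(L) = 5*(L + L) = 5*(2*L) = 10*L)
r(-95) - 1*21656 = 10*(-95) - 1*21656 = -950 - 21656 = -22606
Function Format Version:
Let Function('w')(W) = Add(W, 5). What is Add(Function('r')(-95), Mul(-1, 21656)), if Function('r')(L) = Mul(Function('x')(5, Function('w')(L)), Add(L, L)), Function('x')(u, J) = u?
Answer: -22606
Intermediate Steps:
Function('w')(W) = Add(5, W)
Function('r')(L) = Mul(10, L) (Function('r')(L) = Mul(5, Add(L, L)) = Mul(5, Mul(2, L)) = Mul(10, L))
Add(Function('r')(-95), Mul(-1, 21656)) = Add(Mul(10, -95), Mul(-1, 21656)) = Add(-950, -21656) = -22606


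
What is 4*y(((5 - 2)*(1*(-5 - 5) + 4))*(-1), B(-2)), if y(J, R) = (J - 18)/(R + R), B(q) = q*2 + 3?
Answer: 0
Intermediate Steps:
B(q) = 3 + 2*q (B(q) = 2*q + 3 = 3 + 2*q)
y(J, R) = (-18 + J)/(2*R) (y(J, R) = (-18 + J)/((2*R)) = (-18 + J)*(1/(2*R)) = (-18 + J)/(2*R))
4*y(((5 - 2)*(1*(-5 - 5) + 4))*(-1), B(-2)) = 4*((-18 + ((5 - 2)*(1*(-5 - 5) + 4))*(-1))/(2*(3 + 2*(-2)))) = 4*((-18 + (3*(1*(-10) + 4))*(-1))/(2*(3 - 4))) = 4*((½)*(-18 + (3*(-10 + 4))*(-1))/(-1)) = 4*((½)*(-1)*(-18 + (3*(-6))*(-1))) = 4*((½)*(-1)*(-18 - 18*(-1))) = 4*((½)*(-1)*(-18 + 18)) = 4*((½)*(-1)*0) = 4*0 = 0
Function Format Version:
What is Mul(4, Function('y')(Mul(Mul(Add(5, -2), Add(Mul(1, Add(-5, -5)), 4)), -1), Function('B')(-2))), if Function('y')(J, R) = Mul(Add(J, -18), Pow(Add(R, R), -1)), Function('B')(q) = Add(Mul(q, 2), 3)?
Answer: 0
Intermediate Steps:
Function('B')(q) = Add(3, Mul(2, q)) (Function('B')(q) = Add(Mul(2, q), 3) = Add(3, Mul(2, q)))
Function('y')(J, R) = Mul(Rational(1, 2), Pow(R, -1), Add(-18, J)) (Function('y')(J, R) = Mul(Add(-18, J), Pow(Mul(2, R), -1)) = Mul(Add(-18, J), Mul(Rational(1, 2), Pow(R, -1))) = Mul(Rational(1, 2), Pow(R, -1), Add(-18, J)))
Mul(4, Function('y')(Mul(Mul(Add(5, -2), Add(Mul(1, Add(-5, -5)), 4)), -1), Function('B')(-2))) = Mul(4, Mul(Rational(1, 2), Pow(Add(3, Mul(2, -2)), -1), Add(-18, Mul(Mul(Add(5, -2), Add(Mul(1, Add(-5, -5)), 4)), -1)))) = Mul(4, Mul(Rational(1, 2), Pow(Add(3, -4), -1), Add(-18, Mul(Mul(3, Add(Mul(1, -10), 4)), -1)))) = Mul(4, Mul(Rational(1, 2), Pow(-1, -1), Add(-18, Mul(Mul(3, Add(-10, 4)), -1)))) = Mul(4, Mul(Rational(1, 2), -1, Add(-18, Mul(Mul(3, -6), -1)))) = Mul(4, Mul(Rational(1, 2), -1, Add(-18, Mul(-18, -1)))) = Mul(4, Mul(Rational(1, 2), -1, Add(-18, 18))) = Mul(4, Mul(Rational(1, 2), -1, 0)) = Mul(4, 0) = 0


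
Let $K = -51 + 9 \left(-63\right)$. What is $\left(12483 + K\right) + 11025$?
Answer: $22890$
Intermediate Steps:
$K = -618$ ($K = -51 - 567 = -618$)
$\left(12483 + K\right) + 11025 = \left(12483 - 618\right) + 11025 = 11865 + 11025 = 22890$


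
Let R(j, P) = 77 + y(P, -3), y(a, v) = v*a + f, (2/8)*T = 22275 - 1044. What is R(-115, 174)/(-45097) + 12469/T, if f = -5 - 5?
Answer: 137173/874188 ≈ 0.15691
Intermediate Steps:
T = 84924 (T = 4*(22275 - 1044) = 4*21231 = 84924)
f = -10
y(a, v) = -10 + a*v (y(a, v) = v*a - 10 = a*v - 10 = -10 + a*v)
R(j, P) = 67 - 3*P (R(j, P) = 77 + (-10 + P*(-3)) = 77 + (-10 - 3*P) = 67 - 3*P)
R(-115, 174)/(-45097) + 12469/T = (67 - 3*174)/(-45097) + 12469/84924 = (67 - 522)*(-1/45097) + 12469*(1/84924) = -455*(-1/45097) + 37/252 = 35/3469 + 37/252 = 137173/874188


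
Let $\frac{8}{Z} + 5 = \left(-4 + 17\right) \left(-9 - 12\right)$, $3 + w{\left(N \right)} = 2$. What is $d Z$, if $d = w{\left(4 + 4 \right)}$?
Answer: $\frac{4}{139} \approx 0.028777$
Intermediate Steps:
$w{\left(N \right)} = -1$ ($w{\left(N \right)} = -3 + 2 = -1$)
$d = -1$
$Z = - \frac{4}{139}$ ($Z = \frac{8}{-5 + \left(-4 + 17\right) \left(-9 - 12\right)} = \frac{8}{-5 + 13 \left(-21\right)} = \frac{8}{-5 - 273} = \frac{8}{-278} = 8 \left(- \frac{1}{278}\right) = - \frac{4}{139} \approx -0.028777$)
$d Z = \left(-1\right) \left(- \frac{4}{139}\right) = \frac{4}{139}$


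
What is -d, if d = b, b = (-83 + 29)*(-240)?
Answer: -12960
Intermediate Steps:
b = 12960 (b = -54*(-240) = 12960)
d = 12960
-d = -1*12960 = -12960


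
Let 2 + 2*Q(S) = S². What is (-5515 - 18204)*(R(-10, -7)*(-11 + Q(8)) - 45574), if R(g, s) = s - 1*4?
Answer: 1086187886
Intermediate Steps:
Q(S) = -1 + S²/2
R(g, s) = -4 + s (R(g, s) = s - 4 = -4 + s)
(-5515 - 18204)*(R(-10, -7)*(-11 + Q(8)) - 45574) = (-5515 - 18204)*((-4 - 7)*(-11 + (-1 + (½)*8²)) - 45574) = -23719*(-11*(-11 + (-1 + (½)*64)) - 45574) = -23719*(-11*(-11 + (-1 + 32)) - 45574) = -23719*(-11*(-11 + 31) - 45574) = -23719*(-11*20 - 45574) = -23719*(-220 - 45574) = -23719*(-45794) = 1086187886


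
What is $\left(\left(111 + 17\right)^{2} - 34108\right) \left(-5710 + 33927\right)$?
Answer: $-500118108$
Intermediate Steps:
$\left(\left(111 + 17\right)^{2} - 34108\right) \left(-5710 + 33927\right) = \left(128^{2} - 34108\right) 28217 = \left(16384 - 34108\right) 28217 = \left(-17724\right) 28217 = -500118108$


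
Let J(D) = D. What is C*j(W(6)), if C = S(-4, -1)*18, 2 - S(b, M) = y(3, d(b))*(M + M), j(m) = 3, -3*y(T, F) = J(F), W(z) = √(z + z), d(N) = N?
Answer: 252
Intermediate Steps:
W(z) = √2*√z (W(z) = √(2*z) = √2*√z)
y(T, F) = -F/3
S(b, M) = 2 + 2*M*b/3 (S(b, M) = 2 - (-b/3)*(M + M) = 2 - (-b/3)*2*M = 2 - (-2)*M*b/3 = 2 + 2*M*b/3)
C = 84 (C = (2 + (⅔)*(-1)*(-4))*18 = (2 + 8/3)*18 = (14/3)*18 = 84)
C*j(W(6)) = 84*3 = 252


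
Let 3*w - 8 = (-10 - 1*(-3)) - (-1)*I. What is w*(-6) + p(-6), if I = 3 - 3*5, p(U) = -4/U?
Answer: 68/3 ≈ 22.667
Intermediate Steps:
I = -12 (I = 3 - 15 = -12)
w = -11/3 (w = 8/3 + ((-10 - 1*(-3)) - (-1)*(-12))/3 = 8/3 + ((-10 + 3) - 1*12)/3 = 8/3 + (-7 - 12)/3 = 8/3 + (⅓)*(-19) = 8/3 - 19/3 = -11/3 ≈ -3.6667)
w*(-6) + p(-6) = -11/3*(-6) - 4/(-6) = 22 - 4*(-⅙) = 22 + ⅔ = 68/3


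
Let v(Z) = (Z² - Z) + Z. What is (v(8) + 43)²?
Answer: 11449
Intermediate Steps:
v(Z) = Z²
(v(8) + 43)² = (8² + 43)² = (64 + 43)² = 107² = 11449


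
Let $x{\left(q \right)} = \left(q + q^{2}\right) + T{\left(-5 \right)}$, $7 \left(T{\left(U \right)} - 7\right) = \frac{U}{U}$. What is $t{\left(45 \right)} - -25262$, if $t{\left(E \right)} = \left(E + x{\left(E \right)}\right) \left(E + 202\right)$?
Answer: $\frac{3846019}{7} \approx 5.4943 \cdot 10^{5}$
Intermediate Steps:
$T{\left(U \right)} = \frac{50}{7}$ ($T{\left(U \right)} = 7 + \frac{U \frac{1}{U}}{7} = 7 + \frac{1}{7} \cdot 1 = 7 + \frac{1}{7} = \frac{50}{7}$)
$x{\left(q \right)} = \frac{50}{7} + q + q^{2}$ ($x{\left(q \right)} = \left(q + q^{2}\right) + \frac{50}{7} = \frac{50}{7} + q + q^{2}$)
$t{\left(E \right)} = \left(202 + E\right) \left(\frac{50}{7} + E^{2} + 2 E\right)$ ($t{\left(E \right)} = \left(E + \left(\frac{50}{7} + E + E^{2}\right)\right) \left(E + 202\right) = \left(\frac{50}{7} + E^{2} + 2 E\right) \left(202 + E\right) = \left(202 + E\right) \left(\frac{50}{7} + E^{2} + 2 E\right)$)
$t{\left(45 \right)} - -25262 = \left(\frac{10100}{7} + 45^{3} + 204 \cdot 45^{2} + \frac{2878}{7} \cdot 45\right) - -25262 = \left(\frac{10100}{7} + 91125 + 204 \cdot 2025 + \frac{129510}{7}\right) + 25262 = \left(\frac{10100}{7} + 91125 + 413100 + \frac{129510}{7}\right) + 25262 = \frac{3669185}{7} + 25262 = \frac{3846019}{7}$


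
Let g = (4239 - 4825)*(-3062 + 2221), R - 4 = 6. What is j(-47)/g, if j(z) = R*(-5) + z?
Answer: -97/492826 ≈ -0.00019682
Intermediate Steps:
R = 10 (R = 4 + 6 = 10)
g = 492826 (g = -586*(-841) = 492826)
j(z) = -50 + z (j(z) = 10*(-5) + z = -50 + z)
j(-47)/g = (-50 - 47)/492826 = -97*1/492826 = -97/492826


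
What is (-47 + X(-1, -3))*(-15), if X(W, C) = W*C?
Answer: 660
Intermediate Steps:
X(W, C) = C*W
(-47 + X(-1, -3))*(-15) = (-47 - 3*(-1))*(-15) = (-47 + 3)*(-15) = -44*(-15) = 660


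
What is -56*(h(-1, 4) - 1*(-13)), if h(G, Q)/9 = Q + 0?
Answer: -2744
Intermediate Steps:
h(G, Q) = 9*Q (h(G, Q) = 9*(Q + 0) = 9*Q)
-56*(h(-1, 4) - 1*(-13)) = -56*(9*4 - 1*(-13)) = -56*(36 + 13) = -56*49 = -2744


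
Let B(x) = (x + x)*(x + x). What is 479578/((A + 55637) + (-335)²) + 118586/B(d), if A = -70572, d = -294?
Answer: 547371753/103819240 ≈ 5.2724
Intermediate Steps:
B(x) = 4*x² (B(x) = (2*x)*(2*x) = 4*x²)
479578/((A + 55637) + (-335)²) + 118586/B(d) = 479578/((-70572 + 55637) + (-335)²) + 118586/((4*(-294)²)) = 479578/(-14935 + 112225) + 118586/((4*86436)) = 479578/97290 + 118586/345744 = 479578*(1/97290) + 118586*(1/345744) = 239789/48645 + 59293/172872 = 547371753/103819240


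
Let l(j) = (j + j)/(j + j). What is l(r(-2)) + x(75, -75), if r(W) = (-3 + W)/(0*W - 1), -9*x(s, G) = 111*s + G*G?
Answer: -1549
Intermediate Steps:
x(s, G) = -37*s/3 - G²/9 (x(s, G) = -(111*s + G*G)/9 = -(111*s + G²)/9 = -(G² + 111*s)/9 = -37*s/3 - G²/9)
r(W) = 3 - W (r(W) = (-3 + W)/(0 - 1) = (-3 + W)/(-1) = (-3 + W)*(-1) = 3 - W)
l(j) = 1 (l(j) = (2*j)/((2*j)) = (2*j)*(1/(2*j)) = 1)
l(r(-2)) + x(75, -75) = 1 + (-37/3*75 - ⅑*(-75)²) = 1 + (-925 - ⅑*5625) = 1 + (-925 - 625) = 1 - 1550 = -1549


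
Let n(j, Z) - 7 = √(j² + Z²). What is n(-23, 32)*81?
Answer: 567 + 81*√1553 ≈ 3759.1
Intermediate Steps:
n(j, Z) = 7 + √(Z² + j²) (n(j, Z) = 7 + √(j² + Z²) = 7 + √(Z² + j²))
n(-23, 32)*81 = (7 + √(32² + (-23)²))*81 = (7 + √(1024 + 529))*81 = (7 + √1553)*81 = 567 + 81*√1553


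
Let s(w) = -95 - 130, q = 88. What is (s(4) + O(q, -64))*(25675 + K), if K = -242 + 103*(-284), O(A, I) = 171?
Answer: 206226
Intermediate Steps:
s(w) = -225
K = -29494 (K = -242 - 29252 = -29494)
(s(4) + O(q, -64))*(25675 + K) = (-225 + 171)*(25675 - 29494) = -54*(-3819) = 206226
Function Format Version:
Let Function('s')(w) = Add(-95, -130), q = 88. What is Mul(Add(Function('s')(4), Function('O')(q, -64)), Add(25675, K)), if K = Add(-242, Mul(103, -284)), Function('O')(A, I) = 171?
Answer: 206226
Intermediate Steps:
Function('s')(w) = -225
K = -29494 (K = Add(-242, -29252) = -29494)
Mul(Add(Function('s')(4), Function('O')(q, -64)), Add(25675, K)) = Mul(Add(-225, 171), Add(25675, -29494)) = Mul(-54, -3819) = 206226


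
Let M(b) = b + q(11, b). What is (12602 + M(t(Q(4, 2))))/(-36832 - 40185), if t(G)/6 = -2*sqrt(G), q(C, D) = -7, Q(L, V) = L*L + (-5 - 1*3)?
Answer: -12595/77017 + 24*sqrt(2)/77017 ≈ -0.16309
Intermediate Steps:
Q(L, V) = -8 + L**2 (Q(L, V) = L**2 + (-5 - 3) = L**2 - 8 = -8 + L**2)
t(G) = -12*sqrt(G) (t(G) = 6*(-2*sqrt(G)) = -12*sqrt(G))
M(b) = -7 + b (M(b) = b - 7 = -7 + b)
(12602 + M(t(Q(4, 2))))/(-36832 - 40185) = (12602 + (-7 - 12*sqrt(-8 + 4**2)))/(-36832 - 40185) = (12602 + (-7 - 12*sqrt(-8 + 16)))/(-77017) = (12602 + (-7 - 24*sqrt(2)))*(-1/77017) = (12595 - 24*sqrt(2))*(-1/77017) = -12595/77017 + 24*sqrt(2)/77017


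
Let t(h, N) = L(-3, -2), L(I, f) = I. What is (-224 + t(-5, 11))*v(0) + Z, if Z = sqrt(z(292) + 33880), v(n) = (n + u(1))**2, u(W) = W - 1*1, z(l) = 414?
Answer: sqrt(34294) ≈ 185.19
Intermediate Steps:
t(h, N) = -3
u(W) = -1 + W (u(W) = W - 1 = -1 + W)
v(n) = n**2 (v(n) = (n + (-1 + 1))**2 = (n + 0)**2 = n**2)
Z = sqrt(34294) (Z = sqrt(414 + 33880) = sqrt(34294) ≈ 185.19)
(-224 + t(-5, 11))*v(0) + Z = (-224 - 3)*0**2 + sqrt(34294) = -227*0 + sqrt(34294) = 0 + sqrt(34294) = sqrt(34294)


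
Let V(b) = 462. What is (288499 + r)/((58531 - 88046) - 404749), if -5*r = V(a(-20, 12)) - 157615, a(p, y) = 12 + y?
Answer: -10524/14285 ≈ -0.73672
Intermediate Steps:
r = 157153/5 (r = -(462 - 157615)/5 = -⅕*(-157153) = 157153/5 ≈ 31431.)
(288499 + r)/((58531 - 88046) - 404749) = (288499 + 157153/5)/((58531 - 88046) - 404749) = 1599648/(5*(-29515 - 404749)) = (1599648/5)/(-434264) = (1599648/5)*(-1/434264) = -10524/14285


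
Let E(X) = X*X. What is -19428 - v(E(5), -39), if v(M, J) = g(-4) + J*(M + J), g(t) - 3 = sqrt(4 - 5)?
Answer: -19977 - I ≈ -19977.0 - 1.0*I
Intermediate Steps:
g(t) = 3 + I (g(t) = 3 + sqrt(4 - 5) = 3 + sqrt(-1) = 3 + I)
E(X) = X**2
v(M, J) = 3 + I + J*(J + M) (v(M, J) = (3 + I) + J*(M + J) = (3 + I) + J*(J + M) = 3 + I + J*(J + M))
-19428 - v(E(5), -39) = -19428 - (3 + I + (-39)**2 - 39*5**2) = -19428 - (3 + I + 1521 - 39*25) = -19428 - (3 + I + 1521 - 975) = -19428 - (549 + I) = -19428 + (-549 - I) = -19977 - I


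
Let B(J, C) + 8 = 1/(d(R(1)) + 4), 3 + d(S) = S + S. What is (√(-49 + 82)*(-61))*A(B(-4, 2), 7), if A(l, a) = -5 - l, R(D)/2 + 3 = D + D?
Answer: -610*√33/3 ≈ -1168.1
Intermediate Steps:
R(D) = -6 + 4*D (R(D) = -6 + 2*(D + D) = -6 + 2*(2*D) = -6 + 4*D)
d(S) = -3 + 2*S (d(S) = -3 + (S + S) = -3 + 2*S)
B(J, C) = -25/3 (B(J, C) = -8 + 1/((-3 + 2*(-6 + 4*1)) + 4) = -8 + 1/((-3 + 2*(-6 + 4)) + 4) = -8 + 1/((-3 + 2*(-2)) + 4) = -8 + 1/((-3 - 4) + 4) = -8 + 1/(-7 + 4) = -8 + 1/(-3) = -8 - ⅓ = -25/3)
(√(-49 + 82)*(-61))*A(B(-4, 2), 7) = (√(-49 + 82)*(-61))*(-5 - 1*(-25/3)) = (√33*(-61))*(-5 + 25/3) = -61*√33*(10/3) = -610*√33/3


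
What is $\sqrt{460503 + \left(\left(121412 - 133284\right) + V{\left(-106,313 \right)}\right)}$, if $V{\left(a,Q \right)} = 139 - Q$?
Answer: $\sqrt{448457} \approx 669.67$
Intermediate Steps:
$\sqrt{460503 + \left(\left(121412 - 133284\right) + V{\left(-106,313 \right)}\right)} = \sqrt{460503 + \left(\left(121412 - 133284\right) + \left(139 - 313\right)\right)} = \sqrt{460503 + \left(-11872 + \left(139 - 313\right)\right)} = \sqrt{460503 - 12046} = \sqrt{448457}$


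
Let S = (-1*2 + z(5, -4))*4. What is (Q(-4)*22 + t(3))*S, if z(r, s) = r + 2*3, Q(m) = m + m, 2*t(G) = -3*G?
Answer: -6498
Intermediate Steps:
t(G) = -3*G/2 (t(G) = (-3*G)/2 = -3*G/2)
Q(m) = 2*m
z(r, s) = 6 + r (z(r, s) = r + 6 = 6 + r)
S = 36 (S = (-1*2 + (6 + 5))*4 = (-2 + 11)*4 = 9*4 = 36)
(Q(-4)*22 + t(3))*S = ((2*(-4))*22 - 3/2*3)*36 = (-8*22 - 9/2)*36 = (-176 - 9/2)*36 = -361/2*36 = -6498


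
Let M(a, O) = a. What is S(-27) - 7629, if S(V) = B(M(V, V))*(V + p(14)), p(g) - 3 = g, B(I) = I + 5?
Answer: -7409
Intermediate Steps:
B(I) = 5 + I
p(g) = 3 + g
S(V) = (5 + V)*(17 + V) (S(V) = (5 + V)*(V + (3 + 14)) = (5 + V)*(V + 17) = (5 + V)*(17 + V))
S(-27) - 7629 = (5 - 27)*(17 - 27) - 7629 = -22*(-10) - 7629 = 220 - 7629 = -7409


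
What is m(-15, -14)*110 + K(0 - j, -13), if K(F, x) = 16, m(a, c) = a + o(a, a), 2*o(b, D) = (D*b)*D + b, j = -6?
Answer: -188084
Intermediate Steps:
o(b, D) = b/2 + b*D²/2 (o(b, D) = ((D*b)*D + b)/2 = (b*D² + b)/2 = (b + b*D²)/2 = b/2 + b*D²/2)
m(a, c) = a + a*(1 + a²)/2
m(-15, -14)*110 + K(0 - j, -13) = ((½)*(-15)*(3 + (-15)²))*110 + 16 = ((½)*(-15)*(3 + 225))*110 + 16 = ((½)*(-15)*228)*110 + 16 = -1710*110 + 16 = -188100 + 16 = -188084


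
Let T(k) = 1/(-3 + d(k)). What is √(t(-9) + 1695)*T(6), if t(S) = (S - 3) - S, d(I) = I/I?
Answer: -3*√47 ≈ -20.567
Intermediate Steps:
d(I) = 1
t(S) = -3 (t(S) = (-3 + S) - S = -3)
T(k) = -½ (T(k) = 1/(-3 + 1) = 1/(-2) = -½)
√(t(-9) + 1695)*T(6) = √(-3 + 1695)*(-½) = √1692*(-½) = (6*√47)*(-½) = -3*√47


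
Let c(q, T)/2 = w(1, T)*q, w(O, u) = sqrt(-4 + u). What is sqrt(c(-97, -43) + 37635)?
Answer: sqrt(37635 - 194*I*sqrt(47)) ≈ 194.03 - 3.427*I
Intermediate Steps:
c(q, T) = 2*q*sqrt(-4 + T) (c(q, T) = 2*(sqrt(-4 + T)*q) = 2*(q*sqrt(-4 + T)) = 2*q*sqrt(-4 + T))
sqrt(c(-97, -43) + 37635) = sqrt(2*(-97)*sqrt(-4 - 43) + 37635) = sqrt(2*(-97)*sqrt(-47) + 37635) = sqrt(2*(-97)*(I*sqrt(47)) + 37635) = sqrt(-194*I*sqrt(47) + 37635) = sqrt(37635 - 194*I*sqrt(47))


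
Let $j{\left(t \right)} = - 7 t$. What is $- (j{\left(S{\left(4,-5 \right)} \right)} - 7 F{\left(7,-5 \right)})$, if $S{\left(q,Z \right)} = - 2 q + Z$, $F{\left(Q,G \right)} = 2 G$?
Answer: $-161$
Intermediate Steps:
$S{\left(q,Z \right)} = Z - 2 q$
$- (j{\left(S{\left(4,-5 \right)} \right)} - 7 F{\left(7,-5 \right)}) = - (- 7 \left(-5 - 8\right) - 7 \cdot 2 \left(-5\right)) = - (- 7 \left(-5 - 8\right) - -70) = - (\left(-7\right) \left(-13\right) + 70) = - (91 + 70) = \left(-1\right) 161 = -161$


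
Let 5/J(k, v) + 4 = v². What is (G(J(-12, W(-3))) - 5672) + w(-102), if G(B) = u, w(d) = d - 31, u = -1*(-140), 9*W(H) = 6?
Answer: -5665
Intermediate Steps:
W(H) = ⅔ (W(H) = (⅑)*6 = ⅔)
u = 140
J(k, v) = 5/(-4 + v²)
w(d) = -31 + d
G(B) = 140
(G(J(-12, W(-3))) - 5672) + w(-102) = (140 - 5672) + (-31 - 102) = -5532 - 133 = -5665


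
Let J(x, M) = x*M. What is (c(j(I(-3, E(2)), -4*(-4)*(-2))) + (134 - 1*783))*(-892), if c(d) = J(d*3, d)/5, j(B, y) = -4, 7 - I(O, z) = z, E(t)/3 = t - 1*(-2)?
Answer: 2851724/5 ≈ 5.7035e+5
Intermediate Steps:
E(t) = 6 + 3*t (E(t) = 3*(t - 1*(-2)) = 3*(t + 2) = 3*(2 + t) = 6 + 3*t)
I(O, z) = 7 - z
J(x, M) = M*x
c(d) = 3*d²/5 (c(d) = (d*(d*3))/5 = (d*(3*d))*(⅕) = (3*d²)*(⅕) = 3*d²/5)
(c(j(I(-3, E(2)), -4*(-4)*(-2))) + (134 - 1*783))*(-892) = ((⅗)*(-4)² + (134 - 1*783))*(-892) = ((⅗)*16 + (134 - 783))*(-892) = (48/5 - 649)*(-892) = -3197/5*(-892) = 2851724/5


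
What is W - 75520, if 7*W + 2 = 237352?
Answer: -291290/7 ≈ -41613.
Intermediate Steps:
W = 237350/7 (W = -2/7 + (⅐)*237352 = -2/7 + 237352/7 = 237350/7 ≈ 33907.)
W - 75520 = 237350/7 - 75520 = -291290/7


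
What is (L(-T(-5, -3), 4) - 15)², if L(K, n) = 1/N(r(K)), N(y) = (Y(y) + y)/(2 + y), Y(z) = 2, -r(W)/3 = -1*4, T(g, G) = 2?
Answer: 196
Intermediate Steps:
r(W) = 12 (r(W) = -(-3)*4 = -3*(-4) = 12)
N(y) = 1 (N(y) = (2 + y)/(2 + y) = 1)
L(K, n) = 1 (L(K, n) = 1/1 = 1)
(L(-T(-5, -3), 4) - 15)² = (1 - 15)² = (-14)² = 196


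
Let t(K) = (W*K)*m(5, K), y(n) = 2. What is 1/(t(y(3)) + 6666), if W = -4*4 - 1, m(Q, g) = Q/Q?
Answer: 1/6632 ≈ 0.00015078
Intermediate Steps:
m(Q, g) = 1
W = -17 (W = -16 - 1 = -17)
t(K) = -17*K (t(K) = -17*K*1 = -17*K)
1/(t(y(3)) + 6666) = 1/(-17*2 + 6666) = 1/(-34 + 6666) = 1/6632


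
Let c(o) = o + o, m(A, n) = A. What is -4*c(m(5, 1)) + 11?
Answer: -29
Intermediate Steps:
c(o) = 2*o
-4*c(m(5, 1)) + 11 = -8*5 + 11 = -4*10 + 11 = -40 + 11 = -29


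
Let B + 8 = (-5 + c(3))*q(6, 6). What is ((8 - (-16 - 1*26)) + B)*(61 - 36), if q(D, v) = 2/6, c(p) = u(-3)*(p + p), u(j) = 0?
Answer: 3025/3 ≈ 1008.3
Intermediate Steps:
c(p) = 0 (c(p) = 0*(p + p) = 0*(2*p) = 0)
q(D, v) = 1/3 (q(D, v) = 2*(1/6) = 1/3)
B = -29/3 (B = -8 + (-5 + 0)*(1/3) = -8 - 5*1/3 = -8 - 5/3 = -29/3 ≈ -9.6667)
((8 - (-16 - 1*26)) + B)*(61 - 36) = ((8 - (-16 - 1*26)) - 29/3)*(61 - 36) = ((8 - (-16 - 26)) - 29/3)*25 = ((8 - 1*(-42)) - 29/3)*25 = ((8 + 42) - 29/3)*25 = (50 - 29/3)*25 = (121/3)*25 = 3025/3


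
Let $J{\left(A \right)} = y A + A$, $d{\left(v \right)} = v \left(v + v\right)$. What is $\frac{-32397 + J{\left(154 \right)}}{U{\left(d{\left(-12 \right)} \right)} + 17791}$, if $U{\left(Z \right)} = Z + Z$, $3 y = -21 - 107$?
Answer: $- \frac{116441}{55101} \approx -2.1132$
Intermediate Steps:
$d{\left(v \right)} = 2 v^{2}$ ($d{\left(v \right)} = v 2 v = 2 v^{2}$)
$y = - \frac{128}{3}$ ($y = \frac{-21 - 107}{3} = \frac{1}{3} \left(-128\right) = - \frac{128}{3} \approx -42.667$)
$U{\left(Z \right)} = 2 Z$
$J{\left(A \right)} = - \frac{125 A}{3}$ ($J{\left(A \right)} = - \frac{128 A}{3} + A = - \frac{125 A}{3}$)
$\frac{-32397 + J{\left(154 \right)}}{U{\left(d{\left(-12 \right)} \right)} + 17791} = \frac{-32397 - \frac{19250}{3}}{2 \cdot 2 \left(-12\right)^{2} + 17791} = \frac{-32397 - \frac{19250}{3}}{2 \cdot 2 \cdot 144 + 17791} = - \frac{116441}{3 \left(2 \cdot 288 + 17791\right)} = - \frac{116441}{3 \left(576 + 17791\right)} = - \frac{116441}{3 \cdot 18367} = \left(- \frac{116441}{3}\right) \frac{1}{18367} = - \frac{116441}{55101}$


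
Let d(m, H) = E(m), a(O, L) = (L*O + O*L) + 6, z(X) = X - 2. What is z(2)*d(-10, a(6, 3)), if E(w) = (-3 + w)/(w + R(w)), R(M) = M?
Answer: 0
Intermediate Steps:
E(w) = (-3 + w)/(2*w) (E(w) = (-3 + w)/(w + w) = (-3 + w)/((2*w)) = (-3 + w)*(1/(2*w)) = (-3 + w)/(2*w))
z(X) = -2 + X
a(O, L) = 6 + 2*L*O (a(O, L) = (L*O + L*O) + 6 = 2*L*O + 6 = 6 + 2*L*O)
d(m, H) = (-3 + m)/(2*m)
z(2)*d(-10, a(6, 3)) = (-2 + 2)*((½)*(-3 - 10)/(-10)) = 0*((½)*(-⅒)*(-13)) = 0*(13/20) = 0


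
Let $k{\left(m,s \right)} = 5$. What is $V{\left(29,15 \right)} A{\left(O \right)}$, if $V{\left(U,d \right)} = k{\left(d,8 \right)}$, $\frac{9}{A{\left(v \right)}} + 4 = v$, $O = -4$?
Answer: $- \frac{45}{8} \approx -5.625$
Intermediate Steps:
$A{\left(v \right)} = \frac{9}{-4 + v}$
$V{\left(U,d \right)} = 5$
$V{\left(29,15 \right)} A{\left(O \right)} = 5 \frac{9}{-4 - 4} = 5 \frac{9}{-8} = 5 \cdot 9 \left(- \frac{1}{8}\right) = 5 \left(- \frac{9}{8}\right) = - \frac{45}{8}$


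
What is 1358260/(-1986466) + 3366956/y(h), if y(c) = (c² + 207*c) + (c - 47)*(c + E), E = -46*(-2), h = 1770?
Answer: -302775883083/1665531559807 ≈ -0.18179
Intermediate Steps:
E = 92
y(c) = c² + 207*c + (-47 + c)*(92 + c) (y(c) = (c² + 207*c) + (c - 47)*(c + 92) = (c² + 207*c) + (-47 + c)*(92 + c) = c² + 207*c + (-47 + c)*(92 + c))
1358260/(-1986466) + 3366956/y(h) = 1358260/(-1986466) + 3366956/(-4324 + 2*1770² + 252*1770) = 1358260*(-1/1986466) + 3366956/(-4324 + 2*3132900 + 446040) = -679130/993233 + 3366956/(-4324 + 6265800 + 446040) = -679130/993233 + 3366956/6707516 = -679130/993233 + 3366956*(1/6707516) = -679130/993233 + 841739/1676879 = -302775883083/1665531559807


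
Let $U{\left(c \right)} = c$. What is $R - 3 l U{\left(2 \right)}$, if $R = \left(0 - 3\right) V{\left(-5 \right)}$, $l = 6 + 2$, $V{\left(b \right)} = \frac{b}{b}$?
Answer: $-51$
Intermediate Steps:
$V{\left(b \right)} = 1$
$l = 8$
$R = -3$ ($R = \left(0 - 3\right) 1 = \left(-3\right) 1 = -3$)
$R - 3 l U{\left(2 \right)} = -3 - 3 \cdot 8 \cdot 2 = -3 - 48 = -51$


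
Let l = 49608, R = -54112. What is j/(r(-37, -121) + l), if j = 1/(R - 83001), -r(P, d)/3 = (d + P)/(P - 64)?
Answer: -101/686927080542 ≈ -1.4703e-10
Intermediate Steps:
r(P, d) = -3*(P + d)/(-64 + P) (r(P, d) = -3*(d + P)/(P - 64) = -3*(P + d)/(-64 + P))
j = -1/137113 (j = 1/(-54112 - 83001) = 1/(-137113) = -1/137113 ≈ -7.2933e-6)
j/(r(-37, -121) + l) = -1/(137113*(3*(-1*(-37) - 1*(-121))/(-64 - 37) + 49608)) = -1/(137113*(3*(37 + 121)/(-101) + 49608)) = -1/(137113*(3*(-1/101)*158 + 49608)) = -1/(137113*(-474/101 + 49608)) = -1/(137113*5009934/101) = -1/137113*101/5009934 = -101/686927080542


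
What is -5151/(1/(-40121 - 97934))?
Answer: 711121305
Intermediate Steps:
-5151/(1/(-40121 - 97934)) = -5151/(1/(-138055)) = -5151/(-1/138055) = -5151*(-138055) = 711121305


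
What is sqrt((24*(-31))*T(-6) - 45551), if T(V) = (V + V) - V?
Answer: I*sqrt(41087) ≈ 202.7*I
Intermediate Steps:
T(V) = V (T(V) = 2*V - V = V)
sqrt((24*(-31))*T(-6) - 45551) = sqrt((24*(-31))*(-6) - 45551) = sqrt(-744*(-6) - 45551) = sqrt(4464 - 45551) = sqrt(-41087) = I*sqrt(41087)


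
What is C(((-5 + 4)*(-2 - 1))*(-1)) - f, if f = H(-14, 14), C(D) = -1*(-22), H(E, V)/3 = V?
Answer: -20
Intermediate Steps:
H(E, V) = 3*V
C(D) = 22
f = 42 (f = 3*14 = 42)
C(((-5 + 4)*(-2 - 1))*(-1)) - f = 22 - 1*42 = 22 - 42 = -20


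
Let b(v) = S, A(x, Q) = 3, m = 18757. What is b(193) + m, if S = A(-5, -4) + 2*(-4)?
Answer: 18752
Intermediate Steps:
S = -5 (S = 3 + 2*(-4) = 3 - 8 = -5)
b(v) = -5
b(193) + m = -5 + 18757 = 18752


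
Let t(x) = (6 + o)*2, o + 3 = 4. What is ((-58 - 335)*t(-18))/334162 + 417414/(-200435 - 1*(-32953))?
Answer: -35101345758/13991530021 ≈ -2.5088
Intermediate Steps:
o = 1 (o = -3 + 4 = 1)
t(x) = 14 (t(x) = (6 + 1)*2 = 7*2 = 14)
((-58 - 335)*t(-18))/334162 + 417414/(-200435 - 1*(-32953)) = ((-58 - 335)*14)/334162 + 417414/(-200435 - 1*(-32953)) = -393*14*(1/334162) + 417414/(-200435 + 32953) = -5502*1/334162 + 417414/(-167482) = -2751/167081 + 417414*(-1/167482) = -2751/167081 - 208707/83741 = -35101345758/13991530021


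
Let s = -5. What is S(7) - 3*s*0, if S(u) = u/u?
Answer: 1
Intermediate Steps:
S(u) = 1
S(7) - 3*s*0 = 1 - 3*(-5)*0 = 1 - (-15)*0 = 1 - 1*0 = 1 + 0 = 1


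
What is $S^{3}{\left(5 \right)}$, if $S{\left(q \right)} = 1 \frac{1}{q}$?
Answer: $\frac{1}{125} \approx 0.008$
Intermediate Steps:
$S{\left(q \right)} = \frac{1}{q}$
$S^{3}{\left(5 \right)} = \left(\frac{1}{5}\right)^{3} = \frac{1}{125}$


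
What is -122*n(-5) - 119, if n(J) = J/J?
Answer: -241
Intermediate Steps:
n(J) = 1
-122*n(-5) - 119 = -122*1 - 119 = -122 - 119 = -241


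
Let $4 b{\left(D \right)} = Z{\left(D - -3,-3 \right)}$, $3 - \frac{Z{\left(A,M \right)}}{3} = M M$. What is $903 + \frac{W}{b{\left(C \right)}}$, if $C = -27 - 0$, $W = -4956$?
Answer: $\frac{6013}{3} \approx 2004.3$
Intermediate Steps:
$Z{\left(A,M \right)} = 9 - 3 M^{2}$ ($Z{\left(A,M \right)} = 9 - 3 M M = 9 - 3 M^{2}$)
$C = -27$ ($C = -27 + 0 = -27$)
$b{\left(D \right)} = - \frac{9}{2}$ ($b{\left(D \right)} = \frac{9 - 3 \left(-3\right)^{2}}{4} = \frac{9 - 27}{4} = \frac{1}{4} \left(-18\right) = - \frac{9}{2}$)
$903 + \frac{W}{b{\left(C \right)}} = 903 - \frac{4956}{- \frac{9}{2}} = 903 - - \frac{3304}{3} = 903 + \frac{3304}{3} = \frac{6013}{3}$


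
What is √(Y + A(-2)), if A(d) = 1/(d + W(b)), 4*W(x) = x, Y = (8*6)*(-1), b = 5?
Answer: 2*I*√111/3 ≈ 7.0238*I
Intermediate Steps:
Y = -48 (Y = 48*(-1) = -48)
W(x) = x/4
A(d) = 1/(5/4 + d) (A(d) = 1/(d + (¼)*5) = 1/(d + 5/4) = 1/(5/4 + d))
√(Y + A(-2)) = √(-48 + 4/(5 + 4*(-2))) = √(-48 + 4/(5 - 8)) = √(-48 + 4/(-3)) = √(-48 + 4*(-⅓)) = √(-48 - 4/3) = √(-148/3) = 2*I*√111/3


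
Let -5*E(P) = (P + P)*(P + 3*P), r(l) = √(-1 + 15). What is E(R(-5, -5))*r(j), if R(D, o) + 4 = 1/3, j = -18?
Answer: -968*√14/45 ≈ -80.487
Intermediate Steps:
R(D, o) = -11/3 (R(D, o) = -4 + 1/3 = -4 + ⅓ = -11/3)
r(l) = √14
E(P) = -8*P²/5 (E(P) = -(P + P)*(P + 3*P)/5 = -2*P*4*P/5 = -8*P²/5)
E(R(-5, -5))*r(j) = (-8*(-11/3)²/5)*√14 = (-8/5*121/9)*√14 = -968*√14/45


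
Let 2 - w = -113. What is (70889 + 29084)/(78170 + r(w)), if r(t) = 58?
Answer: 99973/78228 ≈ 1.2780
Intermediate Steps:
w = 115 (w = 2 - 1*(-113) = 2 + 113 = 115)
(70889 + 29084)/(78170 + r(w)) = (70889 + 29084)/(78170 + 58) = 99973/78228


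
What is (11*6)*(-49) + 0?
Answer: -3234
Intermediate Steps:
(11*6)*(-49) + 0 = 66*(-49) + 0 = -3234 + 0 = -3234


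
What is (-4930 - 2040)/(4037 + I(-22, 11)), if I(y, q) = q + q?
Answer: -170/99 ≈ -1.7172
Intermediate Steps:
I(y, q) = 2*q
(-4930 - 2040)/(4037 + I(-22, 11)) = (-4930 - 2040)/(4037 + 2*11) = -6970/(4037 + 22) = -6970/4059 = -6970*1/4059 = -170/99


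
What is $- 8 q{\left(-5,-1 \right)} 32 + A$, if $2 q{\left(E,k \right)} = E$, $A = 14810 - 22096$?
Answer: $-6646$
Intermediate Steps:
$A = -7286$ ($A = 14810 - 22096 = -7286$)
$q{\left(E,k \right)} = \frac{E}{2}$
$- 8 q{\left(-5,-1 \right)} 32 + A = - 8 \cdot \frac{1}{2} \left(-5\right) 32 - 7286 = \left(-8\right) \left(- \frac{5}{2}\right) 32 - 7286 = 20 \cdot 32 - 7286 = 640 - 7286 = -6646$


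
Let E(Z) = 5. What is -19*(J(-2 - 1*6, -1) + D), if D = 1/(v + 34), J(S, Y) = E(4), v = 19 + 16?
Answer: -6574/69 ≈ -95.275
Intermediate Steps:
v = 35
J(S, Y) = 5
D = 1/69 (D = 1/(35 + 34) = 1/69 ≈ 0.014493)
-19*(J(-2 - 1*6, -1) + D) = -19*(5 + 1/69) = -19*346/69 = -6574/69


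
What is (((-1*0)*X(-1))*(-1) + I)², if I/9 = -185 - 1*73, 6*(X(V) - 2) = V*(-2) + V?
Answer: 5391684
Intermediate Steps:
X(V) = 2 - V/6 (X(V) = 2 + (V*(-2) + V)/6 = 2 + (-2*V + V)/6 = 2 + (-V)/6 = 2 - V/6)
I = -2322 (I = 9*(-185 - 1*73) = 9*(-185 - 73) = 9*(-258) = -2322)
(((-1*0)*X(-1))*(-1) + I)² = (((-1*0)*(2 - ⅙*(-1)))*(-1) - 2322)² = ((0*(2 + ⅙))*(-1) - 2322)² = ((0*(13/6))*(-1) - 2322)² = (0*(-1) - 2322)² = (0 - 2322)² = (-2322)² = 5391684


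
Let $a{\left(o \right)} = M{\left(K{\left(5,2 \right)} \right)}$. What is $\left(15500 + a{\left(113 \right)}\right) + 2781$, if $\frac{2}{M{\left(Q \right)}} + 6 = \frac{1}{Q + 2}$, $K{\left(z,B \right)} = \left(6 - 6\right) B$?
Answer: $\frac{201087}{11} \approx 18281.0$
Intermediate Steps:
$K{\left(z,B \right)} = 0$ ($K{\left(z,B \right)} = \left(6 - 6\right) B = 0 B = 0$)
$M{\left(Q \right)} = \frac{2}{-6 + \frac{1}{2 + Q}}$ ($M{\left(Q \right)} = \frac{2}{-6 + \frac{1}{Q + 2}} = \frac{2}{-6 + \frac{1}{2 + Q}}$)
$a{\left(o \right)} = - \frac{4}{11}$ ($a{\left(o \right)} = \frac{2 \left(-2 - 0\right)}{11 + 6 \cdot 0} = \frac{2 \left(-2 + 0\right)}{11 + 0} = 2 \cdot \frac{1}{11} \left(-2\right) = - \frac{4}{11}$)
$\left(15500 + a{\left(113 \right)}\right) + 2781 = \left(15500 - \frac{4}{11}\right) + 2781 = \frac{170496}{11} + 2781 = \frac{201087}{11}$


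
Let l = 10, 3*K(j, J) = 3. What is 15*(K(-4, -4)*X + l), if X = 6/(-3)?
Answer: 120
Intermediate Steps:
X = -2 (X = 6*(-1/3) = -2)
K(j, J) = 1 (K(j, J) = (1/3)*3 = 1)
15*(K(-4, -4)*X + l) = 15*(1*(-2) + 10) = 15*(-2 + 10) = 15*8 = 120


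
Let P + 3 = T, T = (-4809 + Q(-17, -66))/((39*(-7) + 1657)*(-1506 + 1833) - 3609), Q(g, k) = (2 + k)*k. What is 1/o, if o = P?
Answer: -149653/449154 ≈ -0.33319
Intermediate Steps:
Q(g, k) = k*(2 + k)
T = -195/149653 (T = (-4809 - 66*(2 - 66))/((39*(-7) + 1657)*(-1506 + 1833) - 3609) = (-4809 - 66*(-64))/((-273 + 1657)*327 - 3609) = (-4809 + 4224)/(1384*327 - 3609) = -585/(452568 - 3609) = -585/448959 = -585*1/448959 = -195/149653 ≈ -0.0013030)
P = -449154/149653 (P = -3 - 195/149653 = -449154/149653 ≈ -3.0013)
o = -449154/149653 ≈ -3.0013
1/o = 1/(-449154/149653) = -149653/449154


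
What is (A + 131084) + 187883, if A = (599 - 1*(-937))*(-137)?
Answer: 108535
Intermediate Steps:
A = -210432 (A = (599 + 937)*(-137) = 1536*(-137) = -210432)
(A + 131084) + 187883 = (-210432 + 131084) + 187883 = -79348 + 187883 = 108535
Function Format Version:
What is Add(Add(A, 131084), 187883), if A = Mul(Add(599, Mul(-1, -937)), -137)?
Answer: 108535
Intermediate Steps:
A = -210432 (A = Mul(Add(599, 937), -137) = Mul(1536, -137) = -210432)
Add(Add(A, 131084), 187883) = Add(Add(-210432, 131084), 187883) = Add(-79348, 187883) = 108535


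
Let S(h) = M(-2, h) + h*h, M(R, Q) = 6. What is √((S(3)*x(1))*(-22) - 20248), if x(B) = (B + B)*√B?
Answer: 2*I*√5227 ≈ 144.6*I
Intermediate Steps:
x(B) = 2*B^(3/2) (x(B) = (2*B)*√B = 2*B^(3/2))
S(h) = 6 + h² (S(h) = 6 + h*h = 6 + h²)
√((S(3)*x(1))*(-22) - 20248) = √(((6 + 3²)*(2*1^(3/2)))*(-22) - 20248) = √(((6 + 9)*(2*1))*(-22) - 20248) = √((15*2)*(-22) - 20248) = √(30*(-22) - 20248) = √(-660 - 20248) = √(-20908) = 2*I*√5227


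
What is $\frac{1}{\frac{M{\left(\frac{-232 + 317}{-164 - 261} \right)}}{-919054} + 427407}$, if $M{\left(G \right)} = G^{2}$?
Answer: $\frac{22976350}{9820252824449} \approx 2.3397 \cdot 10^{-6}$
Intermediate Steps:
$\frac{1}{\frac{M{\left(\frac{-232 + 317}{-164 - 261} \right)}}{-919054} + 427407} = \frac{1}{\frac{\left(\frac{-232 + 317}{-164 - 261}\right)^{2}}{-919054} + 427407} = \frac{1}{\left(\frac{85}{-425}\right)^{2} \left(- \frac{1}{919054}\right) + 427407} = \frac{1}{\left(85 \left(- \frac{1}{425}\right)\right)^{2} \left(- \frac{1}{919054}\right) + 427407} = \frac{1}{\left(- \frac{1}{5}\right)^{2} \left(- \frac{1}{919054}\right) + 427407} = \frac{1}{\frac{1}{25} \left(- \frac{1}{919054}\right) + 427407} = \frac{1}{- \frac{1}{22976350} + 427407} = \frac{1}{\frac{9820252824449}{22976350}} = \frac{22976350}{9820252824449}$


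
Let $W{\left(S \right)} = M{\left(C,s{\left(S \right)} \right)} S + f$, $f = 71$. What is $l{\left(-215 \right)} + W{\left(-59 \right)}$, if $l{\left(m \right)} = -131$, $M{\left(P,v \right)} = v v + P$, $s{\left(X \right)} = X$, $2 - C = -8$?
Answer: $-206029$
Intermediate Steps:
$C = 10$ ($C = 2 - -8 = 2 + 8 = 10$)
$M{\left(P,v \right)} = P + v^{2}$ ($M{\left(P,v \right)} = v^{2} + P = P + v^{2}$)
$W{\left(S \right)} = 71 + S \left(10 + S^{2}\right)$ ($W{\left(S \right)} = \left(10 + S^{2}\right) S + 71 = S \left(10 + S^{2}\right) + 71 = 71 + S \left(10 + S^{2}\right)$)
$l{\left(-215 \right)} + W{\left(-59 \right)} = -131 + \left(71 - 59 \left(10 + \left(-59\right)^{2}\right)\right) = -131 + \left(71 - 59 \left(10 + 3481\right)\right) = -131 + \left(71 - 205969\right) = -131 - 205898 = -206029$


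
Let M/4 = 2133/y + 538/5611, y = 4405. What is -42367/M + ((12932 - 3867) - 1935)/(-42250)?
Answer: -4424300549373981/242314785700 ≈ -18258.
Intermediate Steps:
M = 57352612/24716455 (M = 4*(2133/4405 + 538/5611) = 4*(14338153/24716455) = 57352612/24716455 ≈ 2.3204)
-42367/M + ((12932 - 3867) - 1935)/(-42250) = -42367/57352612/24716455 + ((12932 - 3867) - 1935)/(-42250) = -42367*24716455/57352612 + (9065 - 1935)*(-1/42250) = -1047162048985/57352612 + 7130*(-1/42250) = -1047162048985/57352612 - 713/4225 = -4424300549373981/242314785700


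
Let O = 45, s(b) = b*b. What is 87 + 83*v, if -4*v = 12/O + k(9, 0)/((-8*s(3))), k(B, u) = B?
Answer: 40349/480 ≈ 84.060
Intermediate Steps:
s(b) = b²
v = -17/480 (v = -(12/45 + 9/((-8*3²)))/4 = -(12*(1/45) + 9/((-8*9)))/4 = -(4/15 + 9/(-72))/4 = -(4/15 + 9*(-1/72))/4 = -(4/15 - ⅛)/4 = -¼*17/120 = -17/480 ≈ -0.035417)
87 + 83*v = 87 + 83*(-17/480) = 87 - 1411/480 = 40349/480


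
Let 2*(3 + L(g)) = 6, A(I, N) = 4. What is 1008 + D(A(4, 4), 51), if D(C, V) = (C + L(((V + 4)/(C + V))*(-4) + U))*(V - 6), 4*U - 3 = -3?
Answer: 1188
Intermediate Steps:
U = 0 (U = 3/4 + (1/4)*(-3) = 3/4 - 3/4 = 0)
L(g) = 0 (L(g) = -3 + (1/2)*6 = -3 + 3 = 0)
D(C, V) = C*(-6 + V) (D(C, V) = (C + 0)*(V - 6) = C*(-6 + V))
1008 + D(A(4, 4), 51) = 1008 + 4*(-6 + 51) = 1008 + 4*45 = 1008 + 180 = 1188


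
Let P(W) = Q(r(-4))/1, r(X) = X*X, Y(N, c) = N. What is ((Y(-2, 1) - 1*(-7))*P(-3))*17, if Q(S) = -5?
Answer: -425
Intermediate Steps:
r(X) = X**2
P(W) = -5 (P(W) = -5/1 = -5*1 = -5)
((Y(-2, 1) - 1*(-7))*P(-3))*17 = ((-2 - 1*(-7))*(-5))*17 = ((-2 + 7)*(-5))*17 = (5*(-5))*17 = -25*17 = -425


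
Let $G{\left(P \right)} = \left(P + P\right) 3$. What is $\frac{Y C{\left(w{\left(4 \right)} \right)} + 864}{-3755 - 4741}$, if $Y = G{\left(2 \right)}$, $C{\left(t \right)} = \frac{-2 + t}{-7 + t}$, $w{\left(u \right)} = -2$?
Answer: $- \frac{163}{1593} \approx -0.10232$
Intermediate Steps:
$C{\left(t \right)} = \frac{-2 + t}{-7 + t}$
$G{\left(P \right)} = 6 P$ ($G{\left(P \right)} = 2 P 3 = 6 P$)
$Y = 12$ ($Y = 6 \cdot 2 = 12$)
$\frac{Y C{\left(w{\left(4 \right)} \right)} + 864}{-3755 - 4741} = \frac{12 \frac{-2 - 2}{-7 - 2} + 864}{-3755 - 4741} = \frac{12 \frac{1}{-9} \left(-4\right) + 864}{-8496} = \left(12 \left(\left(- \frac{1}{9}\right) \left(-4\right)\right) + 864\right) \left(- \frac{1}{8496}\right) = \left(12 \cdot \frac{4}{9} + 864\right) \left(- \frac{1}{8496}\right) = \left(\frac{16}{3} + 864\right) \left(- \frac{1}{8496}\right) = \frac{2608}{3} \left(- \frac{1}{8496}\right) = - \frac{163}{1593}$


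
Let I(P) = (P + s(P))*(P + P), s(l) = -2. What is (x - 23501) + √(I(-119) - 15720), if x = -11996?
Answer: -35497 + √13078 ≈ -35383.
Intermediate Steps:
I(P) = 2*P*(-2 + P) (I(P) = (P - 2)*(P + P) = (-2 + P)*(2*P) = 2*P*(-2 + P))
(x - 23501) + √(I(-119) - 15720) = (-11996 - 23501) + √(2*(-119)*(-2 - 119) - 15720) = -35497 + √(2*(-119)*(-121) - 15720) = -35497 + √(28798 - 15720) = -35497 + √13078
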